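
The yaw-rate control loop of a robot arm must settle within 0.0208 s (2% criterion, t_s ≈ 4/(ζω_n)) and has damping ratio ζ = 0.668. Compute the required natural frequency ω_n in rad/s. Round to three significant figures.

Rearranging t_s ≈ 4/(ζω_n) gives ω_n = 4/(ζ·t_s) = 4/(0.668 × 0.0208) = 288 rad/s.

ω_n ≈ 288 rad/s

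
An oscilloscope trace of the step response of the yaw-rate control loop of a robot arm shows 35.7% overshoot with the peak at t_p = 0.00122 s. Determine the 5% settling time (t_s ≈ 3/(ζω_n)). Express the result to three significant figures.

t_s ≈ 0.00355 s

From the overshoot, ζ = −ln(OS)/√(π²+ln²(OS)) = 0.312.
t_p = π/ω_d ⇒ ω_d = 2580 rad/s; then ω_n = ω_d/√(1−ζ²) = 2710 rad/s.
t_s ≈ 3/(ζω_n) = 3/(0.312·2710) = 0.00355 s.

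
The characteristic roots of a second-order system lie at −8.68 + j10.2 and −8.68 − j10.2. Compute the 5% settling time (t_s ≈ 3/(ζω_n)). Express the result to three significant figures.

For poles at −σ ± jω_d, ζω_n = σ = 8.68, so t_s ≈ 3/σ = 0.346 s.

t_s ≈ 0.346 s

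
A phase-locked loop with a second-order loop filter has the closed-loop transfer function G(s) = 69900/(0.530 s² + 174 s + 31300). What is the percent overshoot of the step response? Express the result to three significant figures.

Dividing through by 0.530: denominator becomes s² + 328.3 s + 59060.
So ω_n = √59060 = 243 rad/s and ζ = 328.3/(2·243) = 0.675.
%OS = 100 e^{−πζ/√(1−ζ²)} with ζ = 0.675 gives 5.63%.

%OS ≈ 5.63%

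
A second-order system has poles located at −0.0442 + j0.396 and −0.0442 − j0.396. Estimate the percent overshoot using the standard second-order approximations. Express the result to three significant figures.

%OS ≈ 70.4%

The poles are at −σ ± jω_d with σ = 0.0442 and ω_d = 0.396, so ω_n = √(σ²+ω_d²) = 0.398 rad/s and ζ = σ/ω_n = 0.111.
%OS = 100 e^{−πζ/√(1−ζ²)} with ζ = 0.111 gives 70.4%.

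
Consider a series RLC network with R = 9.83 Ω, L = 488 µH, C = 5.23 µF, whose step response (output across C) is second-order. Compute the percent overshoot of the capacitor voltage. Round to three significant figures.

%OS ≈ 15.6%

For a series RLC circuit (capacitor voltage as output), ω_n = 1/√(LC) = 1/√(488 µH · 5.23 µF) = 19800 rad/s.
ζ = (R/2)·√(C/L) = (9.83/2)·√(5.23 µF/488 µH) = 0.509.
Overshoot: exp(−π·0.509/√(1−0.509²)) = 0.156, i.e. 15.6%.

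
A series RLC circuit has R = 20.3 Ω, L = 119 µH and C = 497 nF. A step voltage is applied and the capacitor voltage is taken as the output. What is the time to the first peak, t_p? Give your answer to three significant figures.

t_p ≈ 0.0000320 s

For a series RLC circuit (capacitor voltage as output), ω_n = 1/√(LC) = 1/√(119 µH · 497 nF) = 130000 rad/s.
ζ = (R/2)·√(C/L) = (20.3/2)·√(497 nF/119 µH) = 0.656.
ω_d = ω_n√(1−ζ²) = 98100 rad/s. t_p = π/ω_d = 0.0000320 s.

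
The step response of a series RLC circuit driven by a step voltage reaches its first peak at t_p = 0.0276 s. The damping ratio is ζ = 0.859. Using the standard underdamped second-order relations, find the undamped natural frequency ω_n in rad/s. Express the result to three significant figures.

Peak time t_p = π/ω_d, so ω_d = π/t_p = π/0.0276 = 114 rad/s.
ω_n = ω_d/√(1−ζ²) = 114/√0.262 = 222 rad/s.

ω_n ≈ 222 rad/s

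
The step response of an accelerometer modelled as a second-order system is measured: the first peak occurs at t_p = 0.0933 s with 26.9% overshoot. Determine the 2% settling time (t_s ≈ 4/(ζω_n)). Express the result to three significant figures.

ζ from %OS: ζ = |ln 0.269|/√(π²+ln²0.269) = 0.386.
From t_p = π/ω_d, ω_d = π/0.0933 = 33.7 rad/s, so ω_n = ω_d/√(1−ζ²) = 36.5 rad/s.
t_s ≈ 4/(ζω_n) = 4/(0.386·36.5) = 0.284 s.

t_s ≈ 0.284 s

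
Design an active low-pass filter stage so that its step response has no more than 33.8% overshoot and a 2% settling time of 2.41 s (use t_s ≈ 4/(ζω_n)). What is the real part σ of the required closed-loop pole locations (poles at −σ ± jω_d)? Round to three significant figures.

The settling-time spec alone fixes σ = ζω_n = 4/t_s = 4/2.41 = 1.66.
(Overshoot then fixes ζ = 0.326 and hence ω_d = σ·√(1−ζ²)/ζ = 4.81 rad/s.)

σ ≈ 1.66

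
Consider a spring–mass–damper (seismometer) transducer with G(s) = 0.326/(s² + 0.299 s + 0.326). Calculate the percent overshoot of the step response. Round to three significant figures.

%OS ≈ 42.6%

ω_n = √0.326 = 0.571 rad/s; ζ = 0.299/(2·0.571) = 0.262.
%OS = 100·exp(−πζ/√(1−ζ²)) = 42.6%.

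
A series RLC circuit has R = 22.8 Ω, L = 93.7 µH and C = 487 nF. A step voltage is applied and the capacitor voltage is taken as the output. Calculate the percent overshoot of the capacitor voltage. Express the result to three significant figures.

For a series RLC circuit (capacitor voltage as output), ω_n = 1/√(LC) = 1/√(93.7 µH · 487 nF) = 148000 rad/s.
ζ = (R/2)·√(C/L) = (22.8/2)·√(487 nF/93.7 µH) = 0.822.
%OS = 100 e^{−πζ/√(1−ζ²)} with ζ = 0.822 gives 1.08%.

%OS ≈ 1.08%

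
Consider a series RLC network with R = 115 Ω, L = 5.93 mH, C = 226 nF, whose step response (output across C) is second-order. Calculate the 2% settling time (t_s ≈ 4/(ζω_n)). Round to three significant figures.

t_s ≈ 0.000413 s

For a series RLC circuit (capacitor voltage as output), ω_n = 1/√(LC) = 1/√(5.93 mH · 226 nF) = 27300 rad/s.
ζ = (R/2)·√(C/L) = (115/2)·√(226 nF/5.93 mH) = 0.355.
t_s ≈ 4/(ζω_n) = 0.000413 s.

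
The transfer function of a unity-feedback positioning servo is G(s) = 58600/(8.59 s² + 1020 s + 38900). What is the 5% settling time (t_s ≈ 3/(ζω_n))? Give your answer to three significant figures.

Dividing through by 8.59: denominator becomes s² + 118.7 s + 4529.
So ω_n = √4529 = 67.3 rad/s and ζ = 118.7/(2·67.3) = 0.882.
t_s ≈ 3/(ζω_n) = 0.0505 s.

t_s ≈ 0.0505 s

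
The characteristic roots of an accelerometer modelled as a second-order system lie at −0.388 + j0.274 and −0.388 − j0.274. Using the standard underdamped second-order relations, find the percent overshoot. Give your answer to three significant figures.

%OS ≈ 1.17%

The poles are at −σ ± jω_d with σ = 0.388 and ω_d = 0.274, so ω_n = √(σ²+ω_d²) = 0.475 rad/s and ζ = σ/ω_n = 0.817.
Overshoot: exp(−π·0.817/√(1−0.817²)) = 0.0117, i.e. 1.17%.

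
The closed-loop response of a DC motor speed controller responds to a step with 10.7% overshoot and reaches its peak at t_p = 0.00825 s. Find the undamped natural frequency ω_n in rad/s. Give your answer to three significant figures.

ω_n ≈ 467 rad/s

The overshoot fixes ζ = −ln(OS)/√(π²+ln²(OS)) = 0.580.
t_p = π/ω_d ⇒ ω_d = 381 rad/s; then ω_n = ω_d/√(1−ζ²) = 467 rad/s.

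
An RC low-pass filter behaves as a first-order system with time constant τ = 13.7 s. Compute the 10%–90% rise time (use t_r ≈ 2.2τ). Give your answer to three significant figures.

t_r ≈ 30.1 s

t_r ≈ 2.2τ = 30.1 s.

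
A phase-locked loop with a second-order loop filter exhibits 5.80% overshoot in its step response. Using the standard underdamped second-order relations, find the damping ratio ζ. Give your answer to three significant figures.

ζ = −ln(OS)/√(π² + (ln OS)²). With OS = 0.0580, ln OS = −2.847 and ζ = 2.847/4.240 = 0.672.

ζ ≈ 0.672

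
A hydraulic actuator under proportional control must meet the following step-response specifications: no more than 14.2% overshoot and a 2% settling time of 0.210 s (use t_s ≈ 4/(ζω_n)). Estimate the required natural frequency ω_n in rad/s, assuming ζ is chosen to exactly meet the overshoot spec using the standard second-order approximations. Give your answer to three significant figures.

ω_n ≈ 36.1 rad/s

Inverting the overshoot relation: ζ = |ln 0.142|/√(π² + ln²0.142) = 0.528.
Then ω_n = 4/(ζ t_s) = 4/(0.528 × 0.210) = 36.1 rad/s.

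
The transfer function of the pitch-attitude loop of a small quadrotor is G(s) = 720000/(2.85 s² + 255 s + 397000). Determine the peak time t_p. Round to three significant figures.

Dividing through by 2.85: denominator becomes s² + 89.47 s + 139300.
So ω_n = √139300 = 373 rad/s and ζ = 89.47/(2·373) = 0.120.
The damped frequency ω_d = ω_n√(1−ζ²) = 371 rad/s. t_p = π/ω_d = 0.00848 s.

t_p ≈ 0.00848 s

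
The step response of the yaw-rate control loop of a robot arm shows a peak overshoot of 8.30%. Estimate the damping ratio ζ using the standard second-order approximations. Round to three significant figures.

From %OS = 100·exp(−πζ/√(1−ζ²)), invert to get ζ = −ln(OS)/√(π² + ln²(OS)) with OS = 0.0830.
−ln 0.0830 = 2.489, so ζ = 2.489/√(π² + 6.195) = 0.621.

ζ ≈ 0.621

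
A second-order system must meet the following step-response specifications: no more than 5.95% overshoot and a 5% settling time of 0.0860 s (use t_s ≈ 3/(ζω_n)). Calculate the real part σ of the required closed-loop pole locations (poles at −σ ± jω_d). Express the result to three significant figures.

The settling-time spec alone fixes σ = ζω_n = 3/t_s = 3/0.0860 = 34.9.
(Overshoot then fixes ζ = 0.668 and hence ω_d = σ·√(1−ζ²)/ζ = 38.8 rad/s.)

σ ≈ 34.9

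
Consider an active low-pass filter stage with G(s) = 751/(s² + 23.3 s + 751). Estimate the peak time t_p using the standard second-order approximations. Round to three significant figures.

t_p ≈ 0.127 s

ω_n = √751 = 27.4 rad/s; ζ = 23.3/(2·27.4) = 0.425.
ω_d = ω_n√(1−ζ²) = 24.8 rad/s. Then t_p = π/ω_d = 0.127 s.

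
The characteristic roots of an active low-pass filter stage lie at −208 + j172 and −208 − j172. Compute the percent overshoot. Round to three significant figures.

%OS ≈ 2.24%

With σ = 208, ω_d = 172: ω_n = √(σ²+ω_d²) = 270 rad/s, ζ = σ/ω_n = 0.771.
%OS = 100·exp(−πζ/√(1−ζ²)) = 2.24%.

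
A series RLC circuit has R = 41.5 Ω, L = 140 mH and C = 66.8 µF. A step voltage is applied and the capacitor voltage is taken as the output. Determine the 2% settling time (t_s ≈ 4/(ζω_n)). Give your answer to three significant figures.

t_s ≈ 0.0270 s

For a series RLC circuit (capacitor voltage as output), ω_n = 1/√(LC) = 1/√(140 mH · 66.8 µF) = 327 rad/s.
ζ = (R/2)·√(C/L) = (41.5/2)·√(66.8 µF/140 mH) = 0.453.
t_s ≈ 4/(ζω_n) = 0.0270 s.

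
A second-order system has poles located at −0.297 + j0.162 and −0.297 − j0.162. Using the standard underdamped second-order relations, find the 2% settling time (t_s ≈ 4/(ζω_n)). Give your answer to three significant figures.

For poles at −σ ± jω_d, ζω_n = σ = 0.297, so t_s ≈ 4/σ = 13.5 s.

t_s ≈ 13.5 s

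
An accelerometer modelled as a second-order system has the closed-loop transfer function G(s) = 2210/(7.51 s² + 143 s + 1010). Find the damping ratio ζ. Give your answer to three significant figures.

ζ ≈ 0.821

Dividing through by 7.51: denominator becomes s² + 19.04 s + 134.5.
So ω_n = √134.5 = 11.6 rad/s and ζ = 19.04/(2·11.6) = 0.821.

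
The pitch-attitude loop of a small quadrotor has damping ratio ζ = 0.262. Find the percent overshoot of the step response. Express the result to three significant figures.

For an underdamped second-order system, %OS = 100·exp(−πζ/√(1−ζ²)).
πζ/√(1−ζ²) = π·0.262/√(1−0.0686) = 0.8529, so %OS = 100·e^(−0.8529) = 42.6%.

%OS ≈ 42.6%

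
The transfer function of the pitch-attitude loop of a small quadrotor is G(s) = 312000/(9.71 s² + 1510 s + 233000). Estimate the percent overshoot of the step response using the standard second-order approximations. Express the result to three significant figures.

Dividing through by 9.71: denominator becomes s² + 155.5 s + 24000.
So ω_n = √24000 = 155 rad/s and ζ = 155.5/(2·155) = 0.502.
Overshoot: exp(−π·0.502/√(1−0.502²)) = 0.162, i.e. 16.2%.

%OS ≈ 16.2%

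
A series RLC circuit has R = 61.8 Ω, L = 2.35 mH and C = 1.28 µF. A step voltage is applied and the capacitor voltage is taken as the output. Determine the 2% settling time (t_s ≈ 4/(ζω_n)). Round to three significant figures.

For a series RLC circuit (capacitor voltage as output), ω_n = 1/√(LC) = 1/√(2.35 mH · 1.28 µF) = 18200 rad/s.
ζ = (R/2)·√(C/L) = (61.8/2)·√(1.28 µF/2.35 mH) = 0.721.
t_s ≈ 4/(ζω_n) = 0.000304 s.

t_s ≈ 0.000304 s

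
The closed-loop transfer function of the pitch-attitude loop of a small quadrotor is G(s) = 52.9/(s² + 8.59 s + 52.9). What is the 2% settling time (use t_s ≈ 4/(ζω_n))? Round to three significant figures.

ω_n = √52.9 = 7.27 rad/s; ζ = 8.59/(2·7.27) = 0.591.
t_s ≈ 4/(ζω_n) = 4/(0.591·7.27) = 0.931 s.

t_s ≈ 0.931 s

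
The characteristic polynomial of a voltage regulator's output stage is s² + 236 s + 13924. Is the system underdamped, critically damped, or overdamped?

a² − 4b = 236² − 4·13924 = 0 (repeated real root); the system is critically damped.

critically damped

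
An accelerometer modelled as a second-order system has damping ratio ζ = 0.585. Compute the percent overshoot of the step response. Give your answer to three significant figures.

For an underdamped second-order system, %OS = 100·exp(−πζ/√(1−ζ²)).
πζ/√(1−ζ²) = π·0.585/√(1−0.342) = 2.266, so %OS = 100·e^(−2.266) = 10.4%.

%OS ≈ 10.4%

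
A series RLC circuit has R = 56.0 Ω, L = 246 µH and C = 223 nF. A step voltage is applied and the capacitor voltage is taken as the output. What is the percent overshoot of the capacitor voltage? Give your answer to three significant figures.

For a series RLC circuit (capacitor voltage as output), ω_n = 1/√(LC) = 1/√(246 µH · 223 nF) = 135000 rad/s.
ζ = (R/2)·√(C/L) = (56.0/2)·√(223 nF/246 µH) = 0.843.
%OS = 100 e^{−πζ/√(1−ζ²)} with ζ = 0.843 gives 0.727%.

%OS ≈ 0.727%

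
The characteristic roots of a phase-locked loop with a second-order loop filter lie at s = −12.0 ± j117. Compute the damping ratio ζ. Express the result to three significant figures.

ζ ≈ 0.102

The poles are at −σ ± jω_d with σ = 12.0 and ω_d = 117, so ω_n = √(σ²+ω_d²) = 118 rad/s and ζ = σ/ω_n = 0.102.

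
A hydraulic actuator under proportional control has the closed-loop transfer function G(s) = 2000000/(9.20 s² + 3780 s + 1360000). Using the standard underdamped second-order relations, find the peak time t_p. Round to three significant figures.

Dividing through by 9.20: denominator becomes s² + 410.9 s + 147800.
So ω_n = √147800 = 384 rad/s and ζ = 410.9/(2·384) = 0.534.
ω_d = 384·√(1 − 0.534²) = 325 rad/s. t_p = π/ω_d = 0.00967 s.

t_p ≈ 0.00967 s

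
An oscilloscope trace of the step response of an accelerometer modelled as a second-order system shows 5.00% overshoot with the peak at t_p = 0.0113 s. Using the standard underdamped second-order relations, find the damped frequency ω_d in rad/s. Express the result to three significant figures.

ω_d ≈ 278 rad/s

t_p = π/ω_d, so ω_d = π/0.0113 = 278 rad/s.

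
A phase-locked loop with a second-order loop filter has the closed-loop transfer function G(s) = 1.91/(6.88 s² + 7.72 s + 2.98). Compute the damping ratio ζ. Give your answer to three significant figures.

Dividing through by 6.88: denominator becomes s² + 1.122 s + 0.4331.
So ω_n = √0.4331 = 0.658 rad/s and ζ = 1.122/(2·0.658) = 0.852.

ζ ≈ 0.852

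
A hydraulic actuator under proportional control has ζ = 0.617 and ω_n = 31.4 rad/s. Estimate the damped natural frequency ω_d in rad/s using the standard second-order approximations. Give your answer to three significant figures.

ω_d ≈ 24.7 rad/s

ω_d = ω_n√(1−ζ²) = 31.4·√0.619 = 24.7 rad/s.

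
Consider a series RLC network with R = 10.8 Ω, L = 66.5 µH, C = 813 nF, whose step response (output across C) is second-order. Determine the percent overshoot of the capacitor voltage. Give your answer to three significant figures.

For a series RLC circuit (capacitor voltage as output), ω_n = 1/√(LC) = 1/√(66.5 µH · 813 nF) = 136000 rad/s.
ζ = (R/2)·√(C/L) = (10.8/2)·√(813 nF/66.5 µH) = 0.597.
%OS = 100 e^{−πζ/√(1−ζ²)} with ζ = 0.597 gives 9.65%.

%OS ≈ 9.65%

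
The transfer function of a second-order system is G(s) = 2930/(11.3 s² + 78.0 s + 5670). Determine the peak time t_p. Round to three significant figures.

t_p ≈ 0.142 s

Dividing through by 11.3: denominator becomes s² + 6.903 s + 501.8.
So ω_n = √501.8 = 22.4 rad/s and ζ = 6.903/(2·22.4) = 0.154.
ω_d = 22.4·√(1 − 0.154²) = 22.1 rad/s. t_p = π/ω_d = 0.142 s.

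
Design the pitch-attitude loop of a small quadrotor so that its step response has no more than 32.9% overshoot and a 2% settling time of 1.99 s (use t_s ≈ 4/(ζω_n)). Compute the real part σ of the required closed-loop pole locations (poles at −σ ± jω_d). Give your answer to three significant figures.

σ ≈ 2.01

The settling-time spec alone fixes σ = ζω_n = 4/t_s = 4/1.99 = 2.01.
(Overshoot then fixes ζ = 0.334 and hence ω_d = σ·√(1−ζ²)/ζ = 5.68 rad/s.)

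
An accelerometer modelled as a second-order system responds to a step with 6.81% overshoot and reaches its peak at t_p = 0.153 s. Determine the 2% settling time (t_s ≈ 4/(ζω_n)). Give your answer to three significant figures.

t_s ≈ 0.228 s

The overshoot fixes ζ = −ln(OS)/√(π²+ln²(OS)) = 0.650.
t_p = π/ω_d ⇒ ω_d = 20.5 rad/s; then ω_n = ω_d/√(1−ζ²) = 27.0 rad/s.
t_s ≈ 4/(ζω_n) = 4/(0.650·27.0) = 0.228 s.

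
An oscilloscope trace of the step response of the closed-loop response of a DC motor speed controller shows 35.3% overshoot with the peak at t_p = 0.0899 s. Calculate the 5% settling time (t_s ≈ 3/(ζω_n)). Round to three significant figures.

t_s ≈ 0.259 s

ζ from %OS: ζ = |ln 0.353|/√(π²+ln²0.353) = 0.315.
From t_p = π/ω_d, ω_d = π/0.0899 = 34.9 rad/s, so ω_n = ω_d/√(1−ζ²) = 36.8 rad/s.
t_s ≈ 3/(ζω_n) = 3/(0.315·36.8) = 0.259 s.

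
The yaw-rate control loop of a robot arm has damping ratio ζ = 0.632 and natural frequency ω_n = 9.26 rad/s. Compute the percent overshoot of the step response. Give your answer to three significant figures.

%OS ≈ 7.71%

For an underdamped second-order system, %OS = 100·exp(−πζ/√(1−ζ²)).
πζ/√(1−ζ²) = π·0.632/√(1−0.399) = 2.562, so %OS = 100·e^(−2.562) = 7.71%.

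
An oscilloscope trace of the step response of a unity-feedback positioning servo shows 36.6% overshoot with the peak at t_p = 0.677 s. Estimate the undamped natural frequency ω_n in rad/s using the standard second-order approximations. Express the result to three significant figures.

ω_n ≈ 4.87 rad/s

ζ from %OS: ζ = |ln 0.366|/√(π²+ln²0.366) = 0.305.
t_p = π/ω_d ⇒ ω_d = 4.64 rad/s; then ω_n = ω_d/√(1−ζ²) = 4.87 rad/s.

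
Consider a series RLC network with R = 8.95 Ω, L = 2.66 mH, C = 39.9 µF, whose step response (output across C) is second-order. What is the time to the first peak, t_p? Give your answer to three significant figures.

t_p ≈ 0.00122 s

For a series RLC circuit (capacitor voltage as output), ω_n = 1/√(LC) = 1/√(2.66 mH · 39.9 µF) = 3070 rad/s.
ζ = (R/2)·√(C/L) = (8.95/2)·√(39.9 µF/2.66 mH) = 0.548.
The damped frequency ω_d = ω_n√(1−ζ²) = 2570 rad/s. t_p = π/ω_d = 0.00122 s.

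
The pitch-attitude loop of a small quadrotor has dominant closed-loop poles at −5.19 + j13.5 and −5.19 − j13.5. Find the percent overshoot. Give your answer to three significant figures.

With σ = 5.19, ω_d = 13.5: ω_n = √(σ²+ω_d²) = 14.5 rad/s, ζ = σ/ω_n = 0.359.
Overshoot: exp(−π·0.359/√(1−0.359²)) = 0.299, i.e. 29.9%.

%OS ≈ 29.9%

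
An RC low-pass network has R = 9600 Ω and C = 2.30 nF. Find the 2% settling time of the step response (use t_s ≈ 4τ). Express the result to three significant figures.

τ = RC = 9600 × 2.30 nF = 0.0000221 s.
t_s ≈ 4τ = 0.0000883 s.

t_s ≈ 0.0000883 s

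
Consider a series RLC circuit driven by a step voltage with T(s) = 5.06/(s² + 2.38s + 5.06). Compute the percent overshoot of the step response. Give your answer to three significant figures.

%OS ≈ 14.1%

ω_n = √5.06 = 2.25 rad/s; ζ = 2.38/(2·2.25) = 0.529.
%OS = 100 e^{−πζ/√(1−ζ²)} with ζ = 0.529 gives 14.1%.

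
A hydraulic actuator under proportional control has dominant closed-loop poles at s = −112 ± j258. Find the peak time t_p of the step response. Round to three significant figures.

t_p = π/ω_d with ω_d = 258 (the imaginary part), so t_p = 0.0122 s.

t_p ≈ 0.0122 s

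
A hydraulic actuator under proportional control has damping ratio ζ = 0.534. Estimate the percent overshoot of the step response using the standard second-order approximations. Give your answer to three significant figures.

%OS ≈ 13.7%

For an underdamped second-order system, %OS = 100·exp(−πζ/√(1−ζ²)).
πζ/√(1−ζ²) = π·0.534/√(1−0.285) = 1.984, so %OS = 100·e^(−1.984) = 13.7%.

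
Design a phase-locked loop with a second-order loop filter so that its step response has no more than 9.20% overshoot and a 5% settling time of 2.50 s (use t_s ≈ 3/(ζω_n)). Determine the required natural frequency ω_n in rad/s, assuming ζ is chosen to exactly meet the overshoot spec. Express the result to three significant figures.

Inverting the overshoot relation: ζ = |ln 0.0920|/√(π² + ln²0.0920) = 0.605.
Then ω_n = 3/(ζ t_s) = 3/(0.605 × 2.50) = 1.98 rad/s.

ω_n ≈ 1.98 rad/s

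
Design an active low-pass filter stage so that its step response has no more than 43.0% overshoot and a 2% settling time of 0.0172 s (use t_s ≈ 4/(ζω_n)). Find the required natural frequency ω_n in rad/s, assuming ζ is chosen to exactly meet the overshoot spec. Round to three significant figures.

From %OS = 100·exp(−πζ/√(1−ζ²)), invert to get ζ = −ln(OS)/√(π² + ln²(OS)) with OS = 0.430.
−ln 0.430 = 0.8440, so ζ = 0.8440/√(π² + 0.7123) = 0.259.
From t_s ≈ 4/(ζω_n): ω_n = 4/(ζ·t_s) = 4/(0.259·0.0172) = 896 rad/s.

ω_n ≈ 896 rad/s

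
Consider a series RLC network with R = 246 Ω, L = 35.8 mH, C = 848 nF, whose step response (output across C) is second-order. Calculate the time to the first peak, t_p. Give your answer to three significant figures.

t_p ≈ 0.000683 s

For a series RLC circuit (capacitor voltage as output), ω_n = 1/√(LC) = 1/√(35.8 mH · 848 nF) = 5740 rad/s.
ζ = (R/2)·√(C/L) = (246/2)·√(848 nF/35.8 mH) = 0.599.
ω_d = ω_n√(1−ζ²) = 4600 rad/s. t_p = π/ω_d = 0.000683 s.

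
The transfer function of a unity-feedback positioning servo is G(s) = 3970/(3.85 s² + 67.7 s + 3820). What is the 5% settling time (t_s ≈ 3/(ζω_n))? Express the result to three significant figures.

Dividing through by 3.85: denominator becomes s² + 17.58 s + 992.2.
So ω_n = √992.2 = 31.5 rad/s and ζ = 17.58/(2·31.5) = 0.279.
t_s ≈ 3/(ζω_n) = 0.341 s.

t_s ≈ 0.341 s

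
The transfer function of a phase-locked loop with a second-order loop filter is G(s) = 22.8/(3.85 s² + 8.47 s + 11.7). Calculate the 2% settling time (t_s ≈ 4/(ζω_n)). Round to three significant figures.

Dividing through by 3.85: denominator becomes s² + 2.200 s + 3.039.
So ω_n = √3.039 = 1.74 rad/s and ζ = 2.200/(2·1.74) = 0.631.
t_s ≈ 4/(ζω_n) = 3.64 s.

t_s ≈ 3.64 s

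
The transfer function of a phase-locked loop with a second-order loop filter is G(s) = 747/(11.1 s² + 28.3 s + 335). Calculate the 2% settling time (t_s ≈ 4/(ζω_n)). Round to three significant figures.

Dividing through by 11.1: denominator becomes s² + 2.550 s + 30.18.
So ω_n = √30.18 = 5.49 rad/s and ζ = 2.550/(2·5.49) = 0.232.
t_s ≈ 4/(ζω_n) = 3.14 s.

t_s ≈ 3.14 s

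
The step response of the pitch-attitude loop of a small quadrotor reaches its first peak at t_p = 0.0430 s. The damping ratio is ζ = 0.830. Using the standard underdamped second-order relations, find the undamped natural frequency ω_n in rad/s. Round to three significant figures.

Peak time t_p = π/ω_d, so ω_d = π/t_p = π/0.0430 = 73.1 rad/s.
ω_n = ω_d/√(1−ζ²) = 73.1/√0.311 = 131 rad/s.

ω_n ≈ 131 rad/s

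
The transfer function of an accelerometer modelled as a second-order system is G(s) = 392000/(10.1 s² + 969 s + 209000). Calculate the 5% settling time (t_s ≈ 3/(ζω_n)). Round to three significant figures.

t_s ≈ 0.0625 s

Dividing through by 10.1: denominator becomes s² + 95.94 s + 20690.
So ω_n = √20690 = 144 rad/s and ζ = 95.94/(2·144) = 0.333.
t_s ≈ 3/(ζω_n) = 0.0625 s.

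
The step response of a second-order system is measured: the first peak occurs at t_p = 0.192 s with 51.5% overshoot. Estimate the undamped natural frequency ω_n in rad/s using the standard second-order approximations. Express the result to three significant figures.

ω_n ≈ 16.7 rad/s

ζ from %OS: ζ = |ln 0.515|/√(π²+ln²0.515) = 0.207.
t_p = π/ω_d ⇒ ω_d = 16.4 rad/s; then ω_n = ω_d/√(1−ζ²) = 16.7 rad/s.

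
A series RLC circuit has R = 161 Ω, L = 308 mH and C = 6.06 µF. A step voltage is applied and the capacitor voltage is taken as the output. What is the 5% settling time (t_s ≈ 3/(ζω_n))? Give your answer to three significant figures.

For a series RLC circuit (capacitor voltage as output), ω_n = 1/√(LC) = 1/√(308 mH · 6.06 µF) = 732 rad/s.
ζ = (R/2)·√(C/L) = (161/2)·√(6.06 µF/308 mH) = 0.357.
t_s ≈ 3/(ζω_n) = 0.0115 s.

t_s ≈ 0.0115 s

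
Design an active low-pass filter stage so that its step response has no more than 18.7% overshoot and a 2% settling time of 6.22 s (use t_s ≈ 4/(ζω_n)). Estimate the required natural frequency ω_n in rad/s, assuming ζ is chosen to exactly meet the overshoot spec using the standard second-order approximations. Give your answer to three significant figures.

Inverting the overshoot relation: ζ = |ln 0.187|/√(π² + ln²0.187) = 0.471.
From t_s ≈ 4/(ζω_n): ω_n = 4/(ζ·t_s) = 4/(0.471·6.22) = 1.37 rad/s.

ω_n ≈ 1.37 rad/s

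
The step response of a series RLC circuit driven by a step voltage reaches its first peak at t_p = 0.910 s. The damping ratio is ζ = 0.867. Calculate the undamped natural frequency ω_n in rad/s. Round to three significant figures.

Peak time t_p = π/ω_d, so ω_d = π/t_p = π/0.910 = 3.45 rad/s.
ω_n = ω_d/√(1−ζ²) = 3.45/√0.248 = 6.93 rad/s.

ω_n ≈ 6.93 rad/s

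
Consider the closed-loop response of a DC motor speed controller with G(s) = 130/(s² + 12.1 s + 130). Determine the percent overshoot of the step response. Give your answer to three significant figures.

Matching coefficients with s² + 2ζω_n s + ω_n² gives ω_n² = 130 ⇒ ω_n = 11.4 rad/s, and ζ = 12.1/(2ω_n) = 0.531.
Overshoot: exp(−π·0.531/√(1−0.531²)) = 0.140, i.e. 14.0%.

%OS ≈ 14.0%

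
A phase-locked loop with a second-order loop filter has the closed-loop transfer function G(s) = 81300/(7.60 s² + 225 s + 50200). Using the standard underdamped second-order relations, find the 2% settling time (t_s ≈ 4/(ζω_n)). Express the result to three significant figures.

Dividing through by 7.60: denominator becomes s² + 29.61 s + 6605.
So ω_n = √6605 = 81.3 rad/s and ζ = 29.61/(2·81.3) = 0.182.
t_s ≈ 4/(ζω_n) = 0.270 s.

t_s ≈ 0.270 s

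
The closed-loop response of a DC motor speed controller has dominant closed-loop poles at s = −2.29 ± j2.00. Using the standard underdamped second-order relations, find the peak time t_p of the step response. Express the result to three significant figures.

t_p = π/ω_d with ω_d = 2.00 (the imaginary part), so t_p = 1.57 s.

t_p ≈ 1.57 s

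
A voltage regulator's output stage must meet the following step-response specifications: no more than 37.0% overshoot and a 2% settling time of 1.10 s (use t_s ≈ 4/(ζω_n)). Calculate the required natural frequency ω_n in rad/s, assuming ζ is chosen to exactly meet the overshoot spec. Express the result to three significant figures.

ω_n ≈ 12.1 rad/s

ζ = −ln(OS)/√(π² + (ln OS)²). With OS = 0.370, ln OS = −0.9943 and ζ = 0.9943/3.295 = 0.302.
From t_s ≈ 4/(ζω_n): ω_n = 4/(ζ·t_s) = 4/(0.302·1.10) = 12.1 rad/s.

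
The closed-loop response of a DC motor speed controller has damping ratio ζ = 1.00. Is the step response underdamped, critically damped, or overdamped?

Since ζ = 1, the system is critically damped.

critically damped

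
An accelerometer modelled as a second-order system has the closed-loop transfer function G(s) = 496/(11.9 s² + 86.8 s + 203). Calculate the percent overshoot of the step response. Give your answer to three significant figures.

%OS ≈ 0.271%

Dividing through by 11.9: denominator becomes s² + 7.294 s + 17.06.
So ω_n = √17.06 = 4.13 rad/s and ζ = 7.294/(2·4.13) = 0.883.
%OS = 100·exp(−πζ/√(1−ζ²)) = 0.271%.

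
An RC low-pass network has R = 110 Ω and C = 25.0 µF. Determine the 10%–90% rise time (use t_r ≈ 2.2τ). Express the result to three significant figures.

t_r ≈ 0.00605 s

τ = RC = 110 × 25.0 µF = 0.00275 s.
t_r ≈ 2.2τ = 0.00605 s.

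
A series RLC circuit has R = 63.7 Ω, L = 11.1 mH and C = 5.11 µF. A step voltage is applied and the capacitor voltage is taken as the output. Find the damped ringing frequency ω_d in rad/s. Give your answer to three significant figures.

For a series RLC circuit (capacitor voltage as output), ω_n = 1/√(LC) = 1/√(11.1 mH · 5.11 µF) = 4200 rad/s.
ζ = (R/2)·√(C/L) = (63.7/2)·√(5.11 µF/11.1 mH) = 0.683.
ω_d = ω_n√(1−ζ²) = 3070 rad/s.

ω_d ≈ 3070 rad/s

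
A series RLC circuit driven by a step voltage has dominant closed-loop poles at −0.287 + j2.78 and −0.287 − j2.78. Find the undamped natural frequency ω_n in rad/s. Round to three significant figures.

ω_n ≈ 2.79 rad/s

With σ = 0.287, ω_d = 2.78: ω_n = √(σ²+ω_d²) = 2.79 rad/s, ζ = σ/ω_n = 0.103.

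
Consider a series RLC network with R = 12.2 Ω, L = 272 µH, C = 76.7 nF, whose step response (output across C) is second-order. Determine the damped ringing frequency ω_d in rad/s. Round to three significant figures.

ω_d ≈ 218000 rad/s

For a series RLC circuit (capacitor voltage as output), ω_n = 1/√(LC) = 1/√(272 µH · 76.7 nF) = 219000 rad/s.
ζ = (R/2)·√(C/L) = (12.2/2)·√(76.7 nF/272 µH) = 0.102.
The damped frequency ω_d = ω_n√(1−ζ²) = 218000 rad/s.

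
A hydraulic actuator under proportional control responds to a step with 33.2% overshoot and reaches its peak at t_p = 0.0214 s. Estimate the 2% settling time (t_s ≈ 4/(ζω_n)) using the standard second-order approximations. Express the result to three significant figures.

t_s ≈ 0.0776 s

ζ from %OS: ζ = |ln 0.332|/√(π²+ln²0.332) = 0.331.
From t_p = π/ω_d, ω_d = π/0.0214 = 147 rad/s, so ω_n = ω_d/√(1−ζ²) = 156 rad/s.
t_s ≈ 4/(ζω_n) = 4/(0.331·156) = 0.0776 s.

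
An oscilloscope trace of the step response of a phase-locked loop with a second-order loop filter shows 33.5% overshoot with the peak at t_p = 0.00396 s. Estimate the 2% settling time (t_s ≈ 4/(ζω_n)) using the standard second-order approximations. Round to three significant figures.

From the overshoot, ζ = −ln(OS)/√(π²+ln²(OS)) = 0.329.
From t_p = π/ω_d, ω_d = π/0.00396 = 793 rad/s, so ω_n = ω_d/√(1−ζ²) = 840 rad/s.
t_s ≈ 4/(ζω_n) = 4/(0.329·840) = 0.0145 s.

t_s ≈ 0.0145 s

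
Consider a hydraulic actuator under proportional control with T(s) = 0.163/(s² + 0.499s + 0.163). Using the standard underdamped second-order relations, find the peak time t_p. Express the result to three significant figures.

Matching coefficients with s² + 2ζω_n s + ω_n² gives ω_n² = 0.163 ⇒ ω_n = 0.404 rad/s, and ζ = 0.499/(2ω_n) = 0.618.
ω_d = ω_n√(1−ζ²) = 0.317 rad/s. Then t_p = π/ω_d = 9.90 s.

t_p ≈ 9.90 s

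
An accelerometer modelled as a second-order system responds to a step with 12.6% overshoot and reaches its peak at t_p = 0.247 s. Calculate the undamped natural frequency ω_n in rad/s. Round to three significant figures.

From the overshoot, ζ = −ln(OS)/√(π²+ln²(OS)) = 0.550.
t_p = π/ω_d ⇒ ω_d = 12.7 rad/s; then ω_n = ω_d/√(1−ζ²) = 15.2 rad/s.

ω_n ≈ 15.2 rad/s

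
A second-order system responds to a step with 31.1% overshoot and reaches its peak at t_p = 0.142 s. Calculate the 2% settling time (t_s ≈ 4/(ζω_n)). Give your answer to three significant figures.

t_s ≈ 0.486 s

The overshoot fixes ζ = −ln(OS)/√(π²+ln²(OS)) = 0.348.
t_p = π/ω_d ⇒ ω_d = 22.1 rad/s; then ω_n = ω_d/√(1−ζ²) = 23.6 rad/s.
t_s ≈ 4/(ζω_n) = 4/(0.348·23.6) = 0.486 s.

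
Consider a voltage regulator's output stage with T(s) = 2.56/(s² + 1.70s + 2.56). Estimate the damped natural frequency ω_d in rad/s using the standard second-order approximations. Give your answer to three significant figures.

Comparing the denominator to s² + 2ζω_n s + ω_n²: ω_n = √2.56 = 1.60 rad/s, and 2ζω_n = 1.70 so ζ = 1.70/(2·1.60) = 0.531.
The damped frequency ω_d = ω_n√(1−ζ²) = 1.36 rad/s.

ω_d ≈ 1.36 rad/s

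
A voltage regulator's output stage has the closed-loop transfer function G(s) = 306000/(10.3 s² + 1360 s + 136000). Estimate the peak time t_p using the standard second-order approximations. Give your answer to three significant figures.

t_p ≈ 0.0334 s

Dividing through by 10.3: denominator becomes s² + 132.0 s + 13200.
So ω_n = √13200 = 115 rad/s and ζ = 132.0/(2·115) = 0.575.
The damped frequency ω_d = ω_n√(1−ζ²) = 94.0 rad/s. t_p = π/ω_d = 0.0334 s.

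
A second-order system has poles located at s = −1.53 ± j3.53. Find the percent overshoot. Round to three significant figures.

The poles are at −σ ± jω_d with σ = 1.53 and ω_d = 3.53, so ω_n = √(σ²+ω_d²) = 3.85 rad/s and ζ = σ/ω_n = 0.398.
Overshoot: exp(−π·0.398/√(1−0.398²)) = 0.256, i.e. 25.6%.

%OS ≈ 25.6%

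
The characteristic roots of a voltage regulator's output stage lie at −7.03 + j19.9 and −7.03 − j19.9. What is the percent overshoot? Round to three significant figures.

%OS ≈ 33.0%

|pole| = ω_n = √(7.03² + 19.9²) = 21.1 rad/s; ζ = cos θ = σ/ω_n = 0.333.
Overshoot: exp(−π·0.333/√(1−0.333²)) = 0.330, i.e. 33.0%.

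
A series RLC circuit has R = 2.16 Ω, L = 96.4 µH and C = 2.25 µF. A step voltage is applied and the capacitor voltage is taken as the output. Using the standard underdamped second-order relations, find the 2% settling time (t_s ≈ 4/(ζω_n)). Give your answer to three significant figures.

t_s ≈ 0.000357 s

For a series RLC circuit (capacitor voltage as output), ω_n = 1/√(LC) = 1/√(96.4 µH · 2.25 µF) = 67900 rad/s.
ζ = (R/2)·√(C/L) = (2.16/2)·√(2.25 µF/96.4 µH) = 0.165.
t_s ≈ 4/(ζω_n) = 0.000357 s.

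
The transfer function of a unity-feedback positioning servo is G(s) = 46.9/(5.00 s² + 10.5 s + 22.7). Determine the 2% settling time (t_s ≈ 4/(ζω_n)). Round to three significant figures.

t_s ≈ 3.81 s

Dividing through by 5.00: denominator becomes s² + 2.100 s + 4.540.
So ω_n = √4.540 = 2.13 rad/s and ζ = 2.100/(2·2.13) = 0.493.
t_s ≈ 4/(ζω_n) = 3.81 s.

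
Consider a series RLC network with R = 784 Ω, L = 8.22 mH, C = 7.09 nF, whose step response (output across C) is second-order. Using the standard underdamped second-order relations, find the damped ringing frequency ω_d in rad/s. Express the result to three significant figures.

ω_d ≈ 122000 rad/s

For a series RLC circuit (capacitor voltage as output), ω_n = 1/√(LC) = 1/√(8.22 mH · 7.09 nF) = 131000 rad/s.
ζ = (R/2)·√(C/L) = (784/2)·√(7.09 nF/8.22 mH) = 0.364.
ω_d = 131000·√(1 − 0.364²) = 122000 rad/s.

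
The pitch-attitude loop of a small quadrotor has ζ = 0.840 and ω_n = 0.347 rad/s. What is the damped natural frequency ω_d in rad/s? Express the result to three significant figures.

ω_d ≈ 0.188 rad/s

ω_d = ω_n√(1−ζ²) = 0.347·√0.294 = 0.188 rad/s.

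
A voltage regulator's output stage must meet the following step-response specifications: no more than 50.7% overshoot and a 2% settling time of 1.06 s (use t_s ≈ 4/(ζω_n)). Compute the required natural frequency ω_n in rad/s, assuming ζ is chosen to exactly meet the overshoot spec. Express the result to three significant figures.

ω_n ≈ 17.9 rad/s

From %OS = 100·exp(−πζ/√(1−ζ²)), invert to get ζ = −ln(OS)/√(π² + ln²(OS)) with OS = 0.507.
−ln 0.507 = 0.6792, so ζ = 0.6792/√(π² + 0.4614) = 0.211.
Then ω_n = 4/(ζ t_s) = 4/(0.211 × 1.06) = 17.9 rad/s.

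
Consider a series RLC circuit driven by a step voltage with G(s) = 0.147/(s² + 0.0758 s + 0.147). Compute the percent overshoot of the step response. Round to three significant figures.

%OS ≈ 73.2%

ω_n = √0.147 = 0.383 rad/s; ζ = 0.0758/(2·0.383) = 0.0989.
%OS = 100·exp(−πζ/√(1−ζ²)) = 73.2%.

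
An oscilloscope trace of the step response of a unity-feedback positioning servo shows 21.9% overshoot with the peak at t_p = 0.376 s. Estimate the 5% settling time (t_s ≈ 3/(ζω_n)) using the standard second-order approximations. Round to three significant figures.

The overshoot fixes ζ = −ln(OS)/√(π²+ln²(OS)) = 0.435.
t_p = π/ω_d ⇒ ω_d = 8.36 rad/s; then ω_n = ω_d/√(1−ζ²) = 9.28 rad/s.
t_s ≈ 3/(ζω_n) = 3/(0.435·9.28) = 0.743 s.

t_s ≈ 0.743 s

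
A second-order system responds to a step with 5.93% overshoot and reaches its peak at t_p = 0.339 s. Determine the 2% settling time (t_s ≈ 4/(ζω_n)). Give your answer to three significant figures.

The overshoot fixes ζ = −ln(OS)/√(π²+ln²(OS)) = 0.669.
From t_p = π/ω_d, ω_d = π/0.339 = 9.27 rad/s, so ω_n = ω_d/√(1−ζ²) = 12.5 rad/s.
t_s ≈ 4/(ζω_n) = 4/(0.669·12.5) = 0.480 s.

t_s ≈ 0.480 s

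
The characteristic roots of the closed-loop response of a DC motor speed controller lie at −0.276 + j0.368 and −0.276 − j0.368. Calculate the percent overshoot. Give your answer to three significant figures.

%OS ≈ 9.48%

|pole| = ω_n = √(0.276² + 0.368²) = 0.460 rad/s; ζ = cos θ = σ/ω_n = 0.600.
%OS = 100·exp(−πζ/√(1−ζ²)) = 9.48%.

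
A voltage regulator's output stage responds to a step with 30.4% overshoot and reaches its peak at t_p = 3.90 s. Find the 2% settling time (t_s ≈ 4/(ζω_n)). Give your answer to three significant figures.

From the overshoot, ζ = −ln(OS)/√(π²+ln²(OS)) = 0.354.
t_p = π/ω_d ⇒ ω_d = 0.806 rad/s; then ω_n = ω_d/√(1−ζ²) = 0.861 rad/s.
t_s ≈ 4/(ζω_n) = 4/(0.354·0.861) = 13.1 s.

t_s ≈ 13.1 s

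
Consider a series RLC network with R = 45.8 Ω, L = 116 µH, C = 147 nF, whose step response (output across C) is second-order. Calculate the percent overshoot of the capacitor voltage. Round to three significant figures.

%OS ≈ 1.20%

For a series RLC circuit (capacitor voltage as output), ω_n = 1/√(LC) = 1/√(116 µH · 147 nF) = 242000 rad/s.
ζ = (R/2)·√(C/L) = (45.8/2)·√(147 nF/116 µH) = 0.815.
%OS = 100·exp(−πζ/√(1−ζ²)) = 1.20%.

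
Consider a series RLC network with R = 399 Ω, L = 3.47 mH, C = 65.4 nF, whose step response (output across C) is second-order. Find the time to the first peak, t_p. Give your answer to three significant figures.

For a series RLC circuit (capacitor voltage as output), ω_n = 1/√(LC) = 1/√(3.47 mH · 65.4 nF) = 66400 rad/s.
ζ = (R/2)·√(C/L) = (399/2)·√(65.4 nF/3.47 mH) = 0.866.
The damped frequency ω_d = ω_n√(1−ζ²) = 33200 rad/s. t_p = π/ω_d = 0.0000947 s.

t_p ≈ 0.0000947 s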